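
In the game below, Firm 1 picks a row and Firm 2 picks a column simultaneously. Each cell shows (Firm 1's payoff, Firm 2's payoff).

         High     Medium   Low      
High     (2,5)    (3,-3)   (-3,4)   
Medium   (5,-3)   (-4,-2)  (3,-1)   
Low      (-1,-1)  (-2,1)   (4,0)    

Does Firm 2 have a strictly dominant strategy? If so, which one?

Check whether one of Firm 2's strategies beats all alternatives regardless of what the opponent does.
High is not dominant: against Medium, Medium gives -2 > -3.
Medium is not dominant: against High, High gives 5 > -3.
Low is not dominant: against High, High gives 5 > 4.
No single strategy is best against every opponent action.

No strictly dominant strategy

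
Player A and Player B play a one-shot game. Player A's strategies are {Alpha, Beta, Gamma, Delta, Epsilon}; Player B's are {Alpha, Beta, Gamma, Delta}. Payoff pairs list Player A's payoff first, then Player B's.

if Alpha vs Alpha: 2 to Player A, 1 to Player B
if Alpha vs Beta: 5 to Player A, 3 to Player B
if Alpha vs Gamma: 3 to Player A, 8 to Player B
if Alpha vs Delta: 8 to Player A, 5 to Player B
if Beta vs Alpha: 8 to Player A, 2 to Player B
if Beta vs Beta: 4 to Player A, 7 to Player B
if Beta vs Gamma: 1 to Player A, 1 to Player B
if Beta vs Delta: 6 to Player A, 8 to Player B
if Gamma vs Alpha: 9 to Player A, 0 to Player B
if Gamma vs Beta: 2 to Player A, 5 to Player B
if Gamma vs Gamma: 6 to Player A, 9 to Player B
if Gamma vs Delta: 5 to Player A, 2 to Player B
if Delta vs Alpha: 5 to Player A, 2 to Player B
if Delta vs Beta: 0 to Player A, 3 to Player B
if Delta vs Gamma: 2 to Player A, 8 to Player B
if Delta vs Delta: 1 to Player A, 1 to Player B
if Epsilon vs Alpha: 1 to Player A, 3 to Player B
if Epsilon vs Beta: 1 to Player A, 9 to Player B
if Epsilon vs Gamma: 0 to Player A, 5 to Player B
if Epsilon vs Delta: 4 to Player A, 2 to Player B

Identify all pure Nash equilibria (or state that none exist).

Check mutual best responses: a cell is a NE iff neither player can gain by unilaterally deviating.
Player A's best responses — vs Alpha: Gamma (payoff 9); vs Beta: Alpha (payoff 5); vs Gamma: Gamma (payoff 6); vs Delta: Alpha (payoff 8).
Player B's best responses — vs Alpha: Gamma (payoff 8); vs Beta: Delta (payoff 8); vs Gamma: Gamma (payoff 9); vs Delta: Gamma (payoff 8); vs Epsilon: Beta (payoff 9).
The only mutual best response is (Gamma, Gamma); neither player gains by switching there.

(Gamma, Gamma)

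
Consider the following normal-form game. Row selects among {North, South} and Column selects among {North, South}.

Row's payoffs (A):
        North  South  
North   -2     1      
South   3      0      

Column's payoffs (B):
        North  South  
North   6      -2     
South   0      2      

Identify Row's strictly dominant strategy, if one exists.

Check whether one of Row's strategies beats all alternatives regardless of what the opponent does.
North is not dominant: against North, South gives 3 > -2.
South is not dominant: against South, North gives 1 > 0.
No single strategy is best against every opponent action.

No strictly dominant strategy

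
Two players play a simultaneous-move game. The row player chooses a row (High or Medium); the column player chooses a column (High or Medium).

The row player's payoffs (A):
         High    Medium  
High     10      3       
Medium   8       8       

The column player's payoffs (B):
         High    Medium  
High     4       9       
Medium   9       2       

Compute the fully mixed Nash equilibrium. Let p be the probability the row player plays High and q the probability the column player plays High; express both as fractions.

p = 7/12, q = 5/7

Each player's mixing probability is pinned down by making the *other* player indifferent.
The column player indifferent between High and Medium: p·4 + (1−p)·9 = p·9 + (1−p)·2 ⟹ 9 + (-5)p = 2 + 7p ⟹ p = 7/12.
The row player indifferent between High and Medium: q·10 + (1−q)·3 = q·8 + (1−q)·8 ⟹ 3 + 7q = 8 + 0q ⟹ q = 5/7.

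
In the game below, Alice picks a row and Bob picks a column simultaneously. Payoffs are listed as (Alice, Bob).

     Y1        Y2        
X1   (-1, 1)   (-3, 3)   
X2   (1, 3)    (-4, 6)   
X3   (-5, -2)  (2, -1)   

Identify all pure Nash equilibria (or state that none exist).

(X3, Y2)

Find each player's best response to every opponent strategy; NE are the intersections.
Alice's best responses — vs Y1: X2 (payoff 1); vs Y2: X3 (payoff 2).
Bob's best responses — vs X1: Y2 (payoff 3); vs X2: Y2 (payoff 6); vs X3: Y2 (payoff -1).
The only mutual best response is (X3, Y2); neither player gains by switching there.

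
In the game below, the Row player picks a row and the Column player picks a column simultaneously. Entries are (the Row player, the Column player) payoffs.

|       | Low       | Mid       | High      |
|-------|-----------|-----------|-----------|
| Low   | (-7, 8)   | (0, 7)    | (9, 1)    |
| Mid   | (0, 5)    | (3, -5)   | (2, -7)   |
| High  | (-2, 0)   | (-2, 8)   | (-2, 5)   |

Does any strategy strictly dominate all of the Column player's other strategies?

A strategy is strictly dominant if it gives the Column player a strictly higher payoff than every other strategy, against every choice by the opponent.
Low is not dominant: against High, Mid gives 8 > 0.
Mid is not dominant: against Low, Low gives 8 > 7.
High is not dominant: against Low, Low gives 8 > 1.
No single strategy is best against every opponent action.

No strictly dominant strategy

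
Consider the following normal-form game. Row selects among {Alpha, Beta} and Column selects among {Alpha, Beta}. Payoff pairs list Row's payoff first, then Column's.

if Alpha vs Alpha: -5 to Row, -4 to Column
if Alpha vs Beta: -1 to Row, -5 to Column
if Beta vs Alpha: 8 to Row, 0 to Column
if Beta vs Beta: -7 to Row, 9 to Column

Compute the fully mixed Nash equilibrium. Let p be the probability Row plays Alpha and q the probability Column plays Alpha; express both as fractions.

p = 9/10, q = 6/19

Each player's mixing probability is pinned down by making the *other* player indifferent.
Column indifferent between Alpha and Beta: p·(-4) + (1−p)·0 = p·(-5) + (1−p)·9 ⟹ 0 + (-4)p = 9 + (-14)p ⟹ p = 9/10.
Row indifferent between Alpha and Beta: q·(-5) + (1−q)·(-1) = q·8 + (1−q)·(-7) ⟹ (-1) + (-4)q = (-7) + 15q ⟹ q = 6/19.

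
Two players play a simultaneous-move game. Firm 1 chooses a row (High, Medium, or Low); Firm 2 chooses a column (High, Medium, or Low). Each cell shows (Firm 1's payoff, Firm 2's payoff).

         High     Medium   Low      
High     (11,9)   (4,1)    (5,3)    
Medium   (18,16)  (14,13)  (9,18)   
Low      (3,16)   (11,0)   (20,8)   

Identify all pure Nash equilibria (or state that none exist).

Check mutual best responses: a cell is a NE iff neither player can gain by unilaterally deviating.
Firm 1's best responses — vs High: Medium (payoff 18); vs Medium: Medium (payoff 14); vs Low: Low (payoff 20).
Firm 2's best responses — vs High: High (payoff 9); vs Medium: Low (payoff 18); vs Low: High (payoff 16).
No cell has both players best-responding. For instance, Firm 1's best reply to Low is Low, but against Low Firm 2 prefers High over Low.

None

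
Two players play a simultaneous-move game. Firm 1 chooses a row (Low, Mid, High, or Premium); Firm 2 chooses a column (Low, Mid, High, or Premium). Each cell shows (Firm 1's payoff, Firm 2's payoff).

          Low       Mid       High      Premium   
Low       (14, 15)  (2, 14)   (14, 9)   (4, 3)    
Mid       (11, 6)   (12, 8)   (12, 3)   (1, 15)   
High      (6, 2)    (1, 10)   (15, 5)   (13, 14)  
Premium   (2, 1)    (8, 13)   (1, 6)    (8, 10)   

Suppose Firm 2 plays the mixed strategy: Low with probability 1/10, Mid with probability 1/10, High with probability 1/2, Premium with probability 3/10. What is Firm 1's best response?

Compute Firm 1's expected payoff from each pure strategy against the given mix.
Low: (1/10)·14 + (1/10)·2 + (1/2)·14 + (3/10)·4 = 49/5
Mid: (1/10)·11 + (1/10)·12 + (1/2)·12 + (3/10)·1 = 43/5
High: (1/10)·6 + (1/10)·1 + (1/2)·15 + (3/10)·13 = 121/10
Premium: (1/10)·2 + (1/10)·8 + (1/2)·1 + (3/10)·8 = 39/10
Highest expected payoff is 121/10, from High.

High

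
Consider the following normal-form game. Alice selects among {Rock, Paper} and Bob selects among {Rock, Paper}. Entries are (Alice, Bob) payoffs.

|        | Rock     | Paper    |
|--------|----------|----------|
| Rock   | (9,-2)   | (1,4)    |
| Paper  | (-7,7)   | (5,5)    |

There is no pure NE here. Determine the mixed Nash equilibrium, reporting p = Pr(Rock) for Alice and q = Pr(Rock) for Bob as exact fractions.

Each player's mixing probability is pinned down by making the *other* player indifferent.
Bob indifferent between Rock and Paper: p·(-2) + (1−p)·7 = p·4 + (1−p)·5 ⟹ 7 + (-9)p = 5 + (-1)p ⟹ p = 1/4.
Alice indifferent between Rock and Paper: q·9 + (1−q)·1 = q·(-7) + (1−q)·5 ⟹ 1 + 8q = 5 + (-12)q ⟹ q = 1/5.

p = 1/4, q = 1/5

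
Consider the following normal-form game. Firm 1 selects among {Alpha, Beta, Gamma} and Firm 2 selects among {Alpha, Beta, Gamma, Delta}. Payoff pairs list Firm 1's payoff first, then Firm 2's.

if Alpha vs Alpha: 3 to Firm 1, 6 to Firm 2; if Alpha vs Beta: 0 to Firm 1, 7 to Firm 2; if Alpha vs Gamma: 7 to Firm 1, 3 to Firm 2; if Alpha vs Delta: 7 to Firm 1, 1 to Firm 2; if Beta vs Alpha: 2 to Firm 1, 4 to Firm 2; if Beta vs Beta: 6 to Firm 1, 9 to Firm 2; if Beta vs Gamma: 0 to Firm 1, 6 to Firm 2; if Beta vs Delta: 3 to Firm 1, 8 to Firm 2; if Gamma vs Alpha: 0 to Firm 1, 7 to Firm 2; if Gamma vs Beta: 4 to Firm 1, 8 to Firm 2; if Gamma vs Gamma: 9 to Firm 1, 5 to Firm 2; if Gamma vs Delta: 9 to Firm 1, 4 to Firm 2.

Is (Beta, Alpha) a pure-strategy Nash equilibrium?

No

Holding Firm 2 at Alpha: Firm 1 gets 2 from Beta but could get 3 by switching to Alpha. Firm 1 has a profitable deviation.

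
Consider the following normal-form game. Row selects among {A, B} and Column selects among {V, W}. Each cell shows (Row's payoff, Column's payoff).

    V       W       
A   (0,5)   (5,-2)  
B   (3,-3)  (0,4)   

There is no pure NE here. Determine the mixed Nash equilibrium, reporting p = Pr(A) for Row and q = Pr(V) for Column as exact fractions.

In a mixed NE each player is indifferent between their pure strategies, so the opponent's mix sets the indifference.
Column indifferent between V and W: p·5 + (1−p)·(-3) = p·(-2) + (1−p)·4 ⟹ (-3) + 8p = 4 + (-6)p ⟹ p = 1/2.
Row indifferent between A and B: q·0 + (1−q)·5 = q·3 + (1−q)·0 ⟹ 5 + (-5)q = 0 + 3q ⟹ q = 5/8.

p = 1/2, q = 5/8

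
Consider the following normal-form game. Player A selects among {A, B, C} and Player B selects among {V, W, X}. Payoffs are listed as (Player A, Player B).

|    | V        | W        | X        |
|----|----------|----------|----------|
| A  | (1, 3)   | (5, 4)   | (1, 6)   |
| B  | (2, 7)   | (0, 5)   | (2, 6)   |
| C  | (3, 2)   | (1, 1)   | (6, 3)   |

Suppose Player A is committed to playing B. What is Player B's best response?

V

With Player A fixed at B, Player B's payoffs are: V → 7, W → 5, X → 6.
The maximum is 7, achieved by V.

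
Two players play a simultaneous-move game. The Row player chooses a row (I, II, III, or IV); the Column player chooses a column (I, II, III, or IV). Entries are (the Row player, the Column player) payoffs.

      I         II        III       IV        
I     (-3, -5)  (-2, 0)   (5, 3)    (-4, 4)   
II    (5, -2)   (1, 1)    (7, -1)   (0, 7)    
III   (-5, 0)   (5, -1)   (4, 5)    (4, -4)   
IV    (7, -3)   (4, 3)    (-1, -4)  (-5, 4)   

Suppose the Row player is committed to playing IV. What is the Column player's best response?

With the Row player fixed at IV, the Column player's payoffs are: I → -3, II → 3, III → -4, IV → 4.
The maximum is 4, achieved by IV.

IV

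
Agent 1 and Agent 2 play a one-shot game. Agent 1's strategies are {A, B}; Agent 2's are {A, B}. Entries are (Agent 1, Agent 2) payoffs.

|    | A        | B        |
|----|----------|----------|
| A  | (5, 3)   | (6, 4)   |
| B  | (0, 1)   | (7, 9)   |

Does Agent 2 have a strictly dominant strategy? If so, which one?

A strategy is strictly dominant if it gives Agent 2 a strictly higher payoff than every other strategy, against every choice by the opponent.
B strictly dominates: vs A: 4 > 3; vs B: 9 > 1.

B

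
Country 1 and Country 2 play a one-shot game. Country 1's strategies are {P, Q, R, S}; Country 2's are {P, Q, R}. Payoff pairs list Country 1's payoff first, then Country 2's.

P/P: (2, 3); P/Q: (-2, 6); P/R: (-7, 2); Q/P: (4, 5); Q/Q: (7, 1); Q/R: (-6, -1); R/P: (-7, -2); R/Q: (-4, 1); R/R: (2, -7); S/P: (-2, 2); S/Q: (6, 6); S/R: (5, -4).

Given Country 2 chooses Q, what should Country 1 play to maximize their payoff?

With Country 2 fixed at Q, Country 1's payoffs are: P → -2, Q → 7, R → -4, S → 6.
The maximum is 7, achieved by Q.

Q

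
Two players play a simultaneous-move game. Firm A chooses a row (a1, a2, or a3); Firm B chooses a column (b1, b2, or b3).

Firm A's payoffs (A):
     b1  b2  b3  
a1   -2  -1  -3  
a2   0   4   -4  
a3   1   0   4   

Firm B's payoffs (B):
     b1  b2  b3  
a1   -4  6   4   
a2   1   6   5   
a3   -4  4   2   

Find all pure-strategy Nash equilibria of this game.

A profile is a Nash equilibrium when each player is best-responding to the other.
Firm A's best responses — vs b1: a3 (payoff 1); vs b2: a2 (payoff 4); vs b3: a3 (payoff 4).
Firm B's best responses — vs a1: b2 (payoff 6); vs a2: b2 (payoff 6); vs a3: b2 (payoff 4).
The only mutual best response is (a2, b2); neither player gains by switching there.

(a2, b2)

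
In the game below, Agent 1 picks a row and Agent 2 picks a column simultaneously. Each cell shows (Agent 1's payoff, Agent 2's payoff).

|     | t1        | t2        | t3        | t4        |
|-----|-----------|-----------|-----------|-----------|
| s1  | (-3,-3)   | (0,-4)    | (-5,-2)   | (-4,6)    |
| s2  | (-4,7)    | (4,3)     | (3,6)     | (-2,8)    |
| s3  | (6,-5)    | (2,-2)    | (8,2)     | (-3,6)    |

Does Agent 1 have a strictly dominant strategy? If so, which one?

None

A strategy is strictly dominant if it gives Agent 1 a strictly higher payoff than every other strategy, against every choice by the opponent.
s1 is not dominant: against t1, s3 gives 6 > -3.
s2 is not dominant: against t1, s1 gives -3 > -4.
s3 is not dominant: against t2, s2 gives 4 > 2.
No single strategy is best against every opponent action.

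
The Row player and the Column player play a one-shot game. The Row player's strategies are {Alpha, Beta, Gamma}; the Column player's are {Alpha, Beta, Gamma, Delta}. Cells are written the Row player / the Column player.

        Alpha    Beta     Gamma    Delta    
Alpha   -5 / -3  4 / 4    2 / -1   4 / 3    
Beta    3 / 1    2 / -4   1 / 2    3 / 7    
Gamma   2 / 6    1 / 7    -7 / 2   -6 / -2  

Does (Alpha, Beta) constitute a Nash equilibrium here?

Yes

Holding the Column player at Beta: the Row player gets 4 from Alpha, versus 2 from Beta, 1 from Gamma. No profitable deviation for the Row player.
Holding the Row player at Alpha: the Column player gets 4 from Beta, versus -3 from Alpha, -1 from Gamma, 3 from Delta. No profitable deviation for the Column player either.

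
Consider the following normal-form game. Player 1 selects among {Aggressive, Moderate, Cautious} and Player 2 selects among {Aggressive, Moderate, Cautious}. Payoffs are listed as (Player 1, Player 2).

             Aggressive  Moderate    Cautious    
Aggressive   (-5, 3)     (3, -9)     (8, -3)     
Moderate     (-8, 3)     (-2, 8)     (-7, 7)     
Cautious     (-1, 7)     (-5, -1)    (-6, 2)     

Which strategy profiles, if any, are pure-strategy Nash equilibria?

(Cautious, Aggressive)

Find each player's best response to every opponent strategy; NE are the intersections.
Player 1's best responses — vs Aggressive: Cautious (payoff -1); vs Moderate: Aggressive (payoff 3); vs Cautious: Aggressive (payoff 8).
Player 2's best responses — vs Aggressive: Aggressive (payoff 3); vs Moderate: Moderate (payoff 8); vs Cautious: Aggressive (payoff 7).
The only mutual best response is (Cautious, Aggressive); neither player gains by switching there.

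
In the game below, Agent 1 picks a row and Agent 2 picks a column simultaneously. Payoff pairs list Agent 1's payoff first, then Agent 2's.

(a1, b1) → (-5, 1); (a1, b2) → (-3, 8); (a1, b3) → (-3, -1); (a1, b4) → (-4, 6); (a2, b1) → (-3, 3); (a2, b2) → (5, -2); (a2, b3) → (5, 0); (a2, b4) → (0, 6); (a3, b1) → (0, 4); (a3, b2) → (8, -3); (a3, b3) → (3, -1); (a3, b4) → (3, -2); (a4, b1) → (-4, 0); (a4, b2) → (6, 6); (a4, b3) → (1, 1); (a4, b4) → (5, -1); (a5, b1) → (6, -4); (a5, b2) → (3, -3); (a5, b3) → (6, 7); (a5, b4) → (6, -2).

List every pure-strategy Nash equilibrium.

(a5, b3)

Find each player's best response to every opponent strategy; NE are the intersections.
Agent 1's best responses — vs b1: a5 (payoff 6); vs b2: a3 (payoff 8); vs b3: a5 (payoff 6); vs b4: a5 (payoff 6).
Agent 2's best responses — vs a1: b2 (payoff 8); vs a2: b4 (payoff 6); vs a3: b1 (payoff 4); vs a4: b2 (payoff 6); vs a5: b3 (payoff 7).
The only mutual best response is (a5, b3); neither player gains by switching there.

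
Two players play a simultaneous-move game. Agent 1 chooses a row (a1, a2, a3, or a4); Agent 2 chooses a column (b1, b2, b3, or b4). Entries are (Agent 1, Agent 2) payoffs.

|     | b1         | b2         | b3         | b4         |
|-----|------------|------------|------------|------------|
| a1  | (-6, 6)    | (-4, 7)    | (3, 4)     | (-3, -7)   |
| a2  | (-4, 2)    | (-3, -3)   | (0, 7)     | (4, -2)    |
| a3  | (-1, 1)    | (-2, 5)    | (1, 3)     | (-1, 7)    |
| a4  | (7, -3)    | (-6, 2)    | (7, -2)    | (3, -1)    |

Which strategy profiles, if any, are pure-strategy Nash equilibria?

No pure-strategy Nash equilibrium

A profile is a Nash equilibrium when each player is best-responding to the other.
Agent 1's best responses — vs b1: a4 (payoff 7); vs b2: a3 (payoff -2); vs b3: a4 (payoff 7); vs b4: a2 (payoff 4).
Agent 2's best responses — vs a1: b2 (payoff 7); vs a2: b3 (payoff 7); vs a3: b4 (payoff 7); vs a4: b2 (payoff 2).
No cell has both players best-responding. For instance, Agent 1's best reply to b4 is a2, but against a2 Agent 2 prefers b3 over b4.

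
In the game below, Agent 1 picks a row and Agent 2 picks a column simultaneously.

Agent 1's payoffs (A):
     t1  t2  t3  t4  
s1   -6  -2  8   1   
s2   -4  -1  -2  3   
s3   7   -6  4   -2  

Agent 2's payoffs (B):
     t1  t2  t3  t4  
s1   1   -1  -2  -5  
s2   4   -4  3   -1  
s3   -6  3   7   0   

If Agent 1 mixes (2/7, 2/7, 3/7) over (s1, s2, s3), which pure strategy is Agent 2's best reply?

t3

Agent 2's best reply maximizes expected payoff against the mix.
t1: (2/7)·1 + (2/7)·4 + (3/7)·(-6) = -8/7
t2: (2/7)·(-1) + (2/7)·(-4) + (3/7)·3 = -1/7
t3: (2/7)·(-2) + (2/7)·3 + (3/7)·7 = 23/7
t4: (2/7)·(-5) + (2/7)·(-1) + (3/7)·0 = -12/7
Highest expected payoff is 23/7, from t3.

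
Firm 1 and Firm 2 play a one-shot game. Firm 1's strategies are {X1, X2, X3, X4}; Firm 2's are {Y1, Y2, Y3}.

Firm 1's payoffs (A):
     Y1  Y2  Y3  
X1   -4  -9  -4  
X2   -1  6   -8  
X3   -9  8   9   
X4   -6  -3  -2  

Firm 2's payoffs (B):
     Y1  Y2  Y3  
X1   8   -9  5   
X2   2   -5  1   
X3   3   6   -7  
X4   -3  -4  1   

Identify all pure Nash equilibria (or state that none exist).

Find each player's best response to every opponent strategy; NE are the intersections.
Firm 1's best responses — vs Y1: X2 (payoff -1); vs Y2: X3 (payoff 8); vs Y3: X3 (payoff 9).
Firm 2's best responses — vs X1: Y1 (payoff 8); vs X2: Y1 (payoff 2); vs X3: Y2 (payoff 6); vs X4: Y3 (payoff 1).
Mutual best responses occur at (X2, Y1) and (X3, Y2); at each, neither player gains by switching.

(X2, Y1) and (X3, Y2)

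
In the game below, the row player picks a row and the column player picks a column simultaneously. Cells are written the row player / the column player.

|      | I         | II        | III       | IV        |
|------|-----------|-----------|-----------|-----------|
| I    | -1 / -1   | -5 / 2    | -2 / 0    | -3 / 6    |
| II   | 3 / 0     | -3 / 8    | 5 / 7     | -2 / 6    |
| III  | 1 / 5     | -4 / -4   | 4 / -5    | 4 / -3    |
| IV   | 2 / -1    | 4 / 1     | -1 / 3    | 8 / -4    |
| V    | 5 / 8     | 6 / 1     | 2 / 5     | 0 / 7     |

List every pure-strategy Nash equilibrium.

A profile is a Nash equilibrium when each player is best-responding to the other.
The row player's best responses — vs I: V (payoff 5); vs II: V (payoff 6); vs III: II (payoff 5); vs IV: IV (payoff 8).
The column player's best responses — vs I: IV (payoff 6); vs II: II (payoff 8); vs III: I (payoff 5); vs IV: III (payoff 3); vs V: I (payoff 8).
The only mutual best response is (V, I); neither player gains by switching there.

(V, I)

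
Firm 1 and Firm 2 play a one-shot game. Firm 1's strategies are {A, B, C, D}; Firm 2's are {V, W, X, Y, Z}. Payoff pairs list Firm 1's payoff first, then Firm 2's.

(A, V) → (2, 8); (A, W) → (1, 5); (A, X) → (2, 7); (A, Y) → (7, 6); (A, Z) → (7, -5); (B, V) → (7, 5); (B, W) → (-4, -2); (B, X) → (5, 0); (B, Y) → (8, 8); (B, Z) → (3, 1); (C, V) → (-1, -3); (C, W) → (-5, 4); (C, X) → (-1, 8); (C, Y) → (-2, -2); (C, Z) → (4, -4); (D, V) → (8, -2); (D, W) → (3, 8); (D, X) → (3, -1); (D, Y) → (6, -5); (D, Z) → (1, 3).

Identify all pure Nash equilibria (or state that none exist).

(B, Y) and (D, W)

A profile is a Nash equilibrium when each player is best-responding to the other.
Firm 1's best responses — vs V: D (payoff 8); vs W: D (payoff 3); vs X: B (payoff 5); vs Y: B (payoff 8); vs Z: A (payoff 7).
Firm 2's best responses — vs A: V (payoff 8); vs B: Y (payoff 8); vs C: X (payoff 8); vs D: W (payoff 8).
Mutual best responses occur at (B, Y) and (D, W); at each, neither player gains by switching.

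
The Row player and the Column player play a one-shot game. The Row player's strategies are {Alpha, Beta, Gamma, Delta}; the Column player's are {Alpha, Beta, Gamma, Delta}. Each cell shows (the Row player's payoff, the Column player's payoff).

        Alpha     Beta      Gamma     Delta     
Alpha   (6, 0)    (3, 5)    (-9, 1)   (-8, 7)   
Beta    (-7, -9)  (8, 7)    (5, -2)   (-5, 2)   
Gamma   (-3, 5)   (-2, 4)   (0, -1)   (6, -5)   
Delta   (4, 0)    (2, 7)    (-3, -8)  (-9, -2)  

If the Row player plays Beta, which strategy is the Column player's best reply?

Beta

With the Row player fixed at Beta, the Column player's payoffs are: Alpha → -9, Beta → 7, Gamma → -2, Delta → 2.
The maximum is 7, achieved by Beta.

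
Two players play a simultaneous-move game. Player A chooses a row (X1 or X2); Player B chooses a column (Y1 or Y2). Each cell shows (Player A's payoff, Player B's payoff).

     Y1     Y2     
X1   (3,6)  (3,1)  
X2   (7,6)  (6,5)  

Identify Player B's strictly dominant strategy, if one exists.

Check whether one of Player B's strategies beats all alternatives regardless of what the opponent does.
Y1 strictly dominates: vs X1: 6 > 1; vs X2: 6 > 5.

Y1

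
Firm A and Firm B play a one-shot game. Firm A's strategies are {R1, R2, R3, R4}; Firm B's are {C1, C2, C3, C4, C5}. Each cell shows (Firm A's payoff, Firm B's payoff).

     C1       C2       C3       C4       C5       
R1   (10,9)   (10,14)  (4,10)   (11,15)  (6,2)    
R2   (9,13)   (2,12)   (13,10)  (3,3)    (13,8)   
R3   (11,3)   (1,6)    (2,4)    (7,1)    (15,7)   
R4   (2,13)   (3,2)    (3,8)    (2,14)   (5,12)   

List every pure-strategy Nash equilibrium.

A profile is a Nash equilibrium when each player is best-responding to the other.
Firm A's best responses — vs C1: R3 (payoff 11); vs C2: R1 (payoff 10); vs C3: R2 (payoff 13); vs C4: R1 (payoff 11); vs C5: R3 (payoff 15).
Firm B's best responses — vs R1: C4 (payoff 15); vs R2: C1 (payoff 13); vs R3: C5 (payoff 7); vs R4: C4 (payoff 14).
Mutual best responses occur at (R1, C4) and (R3, C5); at each, neither player gains by switching.

(R1, C4) and (R3, C5)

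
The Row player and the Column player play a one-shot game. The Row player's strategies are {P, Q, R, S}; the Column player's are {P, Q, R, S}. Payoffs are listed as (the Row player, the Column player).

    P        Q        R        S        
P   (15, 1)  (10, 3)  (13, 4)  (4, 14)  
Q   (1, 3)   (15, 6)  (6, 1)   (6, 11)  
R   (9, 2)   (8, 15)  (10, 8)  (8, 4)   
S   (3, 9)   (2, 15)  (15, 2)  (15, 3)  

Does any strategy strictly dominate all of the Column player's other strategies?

A strategy is strictly dominant if it gives the Column player a strictly higher payoff than every other strategy, against every choice by the opponent.
P is not dominant: against P, Q gives 3 > 1.
Q is not dominant: against P, R gives 4 > 3.
R is not dominant: against P, S gives 14 > 4.
S is not dominant: against R, Q gives 15 > 4.
No single strategy is best against every opponent action.

No strictly dominant strategy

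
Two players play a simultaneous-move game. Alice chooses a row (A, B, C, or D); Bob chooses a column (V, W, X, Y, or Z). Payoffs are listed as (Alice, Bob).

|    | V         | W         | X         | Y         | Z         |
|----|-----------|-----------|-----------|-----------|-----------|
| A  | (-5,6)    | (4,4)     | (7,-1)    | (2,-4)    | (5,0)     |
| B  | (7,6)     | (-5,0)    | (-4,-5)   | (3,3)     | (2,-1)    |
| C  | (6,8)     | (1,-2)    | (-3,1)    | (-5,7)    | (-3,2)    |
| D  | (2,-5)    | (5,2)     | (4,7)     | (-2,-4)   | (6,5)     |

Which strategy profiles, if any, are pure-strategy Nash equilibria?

(B, V)

Check mutual best responses: a cell is a NE iff neither player can gain by unilaterally deviating.
Alice's best responses — vs V: B (payoff 7); vs W: D (payoff 5); vs X: A (payoff 7); vs Y: B (payoff 3); vs Z: D (payoff 6).
Bob's best responses — vs A: V (payoff 6); vs B: V (payoff 6); vs C: V (payoff 8); vs D: X (payoff 7).
The only mutual best response is (B, V); neither player gains by switching there.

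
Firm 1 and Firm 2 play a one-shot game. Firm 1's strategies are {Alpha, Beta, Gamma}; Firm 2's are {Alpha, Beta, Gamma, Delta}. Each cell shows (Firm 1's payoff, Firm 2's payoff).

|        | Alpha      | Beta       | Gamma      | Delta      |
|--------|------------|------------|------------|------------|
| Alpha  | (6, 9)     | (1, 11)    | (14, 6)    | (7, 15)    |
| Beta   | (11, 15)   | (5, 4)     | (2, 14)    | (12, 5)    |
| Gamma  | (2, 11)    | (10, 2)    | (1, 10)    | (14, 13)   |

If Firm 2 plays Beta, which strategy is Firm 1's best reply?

With Firm 2 fixed at Beta, Firm 1's payoffs are: Alpha → 1, Beta → 5, Gamma → 10.
The maximum is 10, achieved by Gamma.

Gamma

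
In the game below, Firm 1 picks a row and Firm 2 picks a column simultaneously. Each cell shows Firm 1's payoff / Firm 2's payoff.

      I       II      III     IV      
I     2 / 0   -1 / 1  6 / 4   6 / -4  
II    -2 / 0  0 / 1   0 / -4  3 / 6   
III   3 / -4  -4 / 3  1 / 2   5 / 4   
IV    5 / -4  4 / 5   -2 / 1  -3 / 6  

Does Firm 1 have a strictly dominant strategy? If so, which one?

No strictly dominant strategy

Check whether one of Firm 1's strategies beats all alternatives regardless of what the opponent does.
I is not dominant: against I, III gives 3 > 2.
II is not dominant: against I, I gives 2 > -2.
III is not dominant: against I, IV gives 5 > 3.
IV is not dominant: against III, I gives 6 > -2.
No single strategy is best against every opponent action.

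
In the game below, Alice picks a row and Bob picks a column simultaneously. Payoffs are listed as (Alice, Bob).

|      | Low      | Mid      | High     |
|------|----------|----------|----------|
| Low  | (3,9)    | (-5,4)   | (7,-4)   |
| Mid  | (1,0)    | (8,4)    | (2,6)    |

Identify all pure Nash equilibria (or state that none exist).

Check mutual best responses: a cell is a NE iff neither player can gain by unilaterally deviating.
Alice's best responses — vs Low: Low (payoff 3); vs Mid: Mid (payoff 8); vs High: Low (payoff 7).
Bob's best responses — vs Low: Low (payoff 9); vs Mid: High (payoff 6).
The only mutual best response is (Low, Low); neither player gains by switching there.

(Low, Low)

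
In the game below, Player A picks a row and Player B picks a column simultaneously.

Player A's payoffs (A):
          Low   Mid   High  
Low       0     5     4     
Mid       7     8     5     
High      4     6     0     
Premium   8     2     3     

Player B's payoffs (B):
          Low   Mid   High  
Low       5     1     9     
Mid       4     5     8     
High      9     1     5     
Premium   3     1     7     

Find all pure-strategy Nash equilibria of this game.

(Mid, High)

Check mutual best responses: a cell is a NE iff neither player can gain by unilaterally deviating.
Player A's best responses — vs Low: Premium (payoff 8); vs Mid: Mid (payoff 8); vs High: Mid (payoff 5).
Player B's best responses — vs Low: High (payoff 9); vs Mid: High (payoff 8); vs High: Low (payoff 9); vs Premium: High (payoff 7).
The only mutual best response is (Mid, High); neither player gains by switching there.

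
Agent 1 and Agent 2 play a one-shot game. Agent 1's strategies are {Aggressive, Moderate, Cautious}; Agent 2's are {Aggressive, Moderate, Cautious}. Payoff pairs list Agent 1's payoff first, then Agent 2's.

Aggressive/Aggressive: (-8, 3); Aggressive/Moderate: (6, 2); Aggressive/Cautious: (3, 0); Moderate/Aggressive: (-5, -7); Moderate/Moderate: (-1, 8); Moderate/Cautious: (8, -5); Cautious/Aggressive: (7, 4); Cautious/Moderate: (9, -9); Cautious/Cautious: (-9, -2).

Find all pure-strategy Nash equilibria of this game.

(Cautious, Aggressive)

Find each player's best response to every opponent strategy; NE are the intersections.
Agent 1's best responses — vs Aggressive: Cautious (payoff 7); vs Moderate: Cautious (payoff 9); vs Cautious: Moderate (payoff 8).
Agent 2's best responses — vs Aggressive: Aggressive (payoff 3); vs Moderate: Moderate (payoff 8); vs Cautious: Aggressive (payoff 4).
The only mutual best response is (Cautious, Aggressive); neither player gains by switching there.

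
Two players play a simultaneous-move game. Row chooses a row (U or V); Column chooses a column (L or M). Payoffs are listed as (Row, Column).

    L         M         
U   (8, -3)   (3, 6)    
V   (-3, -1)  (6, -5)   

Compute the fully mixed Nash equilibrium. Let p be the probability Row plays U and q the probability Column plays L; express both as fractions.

p = 4/13, q = 3/14

In a mixed NE each player is indifferent between their pure strategies, so the opponent's mix sets the indifference.
Column indifferent between L and M: p·(-3) + (1−p)·(-1) = p·6 + (1−p)·(-5) ⟹ (-1) + (-2)p = (-5) + 11p ⟹ p = 4/13.
Row indifferent between U and V: q·8 + (1−q)·3 = q·(-3) + (1−q)·6 ⟹ 3 + 5q = 6 + (-9)q ⟹ q = 3/14.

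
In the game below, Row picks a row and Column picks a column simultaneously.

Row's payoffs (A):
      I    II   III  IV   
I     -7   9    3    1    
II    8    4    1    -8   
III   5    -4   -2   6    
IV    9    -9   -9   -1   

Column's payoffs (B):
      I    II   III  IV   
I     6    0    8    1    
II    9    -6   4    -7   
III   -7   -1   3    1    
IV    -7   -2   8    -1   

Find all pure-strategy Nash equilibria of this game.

(I, III)

A profile is a Nash equilibrium when each player is best-responding to the other.
Row's best responses — vs I: IV (payoff 9); vs II: I (payoff 9); vs III: I (payoff 3); vs IV: III (payoff 6).
Column's best responses — vs I: III (payoff 8); vs II: I (payoff 9); vs III: III (payoff 3); vs IV: III (payoff 8).
The only mutual best response is (I, III); neither player gains by switching there.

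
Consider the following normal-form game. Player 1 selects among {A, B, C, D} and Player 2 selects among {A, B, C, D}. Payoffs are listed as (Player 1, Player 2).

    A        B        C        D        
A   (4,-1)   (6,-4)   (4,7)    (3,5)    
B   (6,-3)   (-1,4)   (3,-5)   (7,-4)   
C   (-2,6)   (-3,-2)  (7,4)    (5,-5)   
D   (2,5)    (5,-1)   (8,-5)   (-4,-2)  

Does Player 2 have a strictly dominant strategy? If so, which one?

None

Check whether one of Player 2's strategies beats all alternatives regardless of what the opponent does.
A is not dominant: against A, C gives 7 > -1.
B is not dominant: against A, A gives -1 > -4.
C is not dominant: against B, A gives -3 > -5.
D is not dominant: against A, C gives 7 > 5.
No single strategy is best against every opponent action.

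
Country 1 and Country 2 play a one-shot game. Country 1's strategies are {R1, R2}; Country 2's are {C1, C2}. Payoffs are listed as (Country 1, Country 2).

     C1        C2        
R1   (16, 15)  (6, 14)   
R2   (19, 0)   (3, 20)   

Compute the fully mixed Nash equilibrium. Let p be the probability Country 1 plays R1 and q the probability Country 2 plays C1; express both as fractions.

p = 20/21, q = 1/2

Each player's mixing probability is pinned down by making the *other* player indifferent.
Country 2 indifferent between C1 and C2: p·15 + (1−p)·0 = p·14 + (1−p)·20 ⟹ 0 + 15p = 20 + (-6)p ⟹ p = 20/21.
Country 1 indifferent between R1 and R2: q·16 + (1−q)·6 = q·19 + (1−q)·3 ⟹ 6 + 10q = 3 + 16q ⟹ q = 1/2.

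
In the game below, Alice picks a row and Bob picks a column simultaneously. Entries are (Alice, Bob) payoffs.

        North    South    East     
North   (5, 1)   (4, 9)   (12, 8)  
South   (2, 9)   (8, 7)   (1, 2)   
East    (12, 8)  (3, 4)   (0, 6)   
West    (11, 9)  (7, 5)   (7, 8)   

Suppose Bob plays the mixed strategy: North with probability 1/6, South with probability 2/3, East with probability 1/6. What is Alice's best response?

Compute Alice's expected payoff from each pure strategy against the given mix.
North: (1/6)·5 + (2/3)·4 + (1/6)·12 = 11/2
South: (1/6)·2 + (2/3)·8 + (1/6)·1 = 35/6
East: (1/6)·12 + (2/3)·3 + (1/6)·0 = 4
West: (1/6)·11 + (2/3)·7 + (1/6)·7 = 23/3
Highest expected payoff is 23/3, from West.

West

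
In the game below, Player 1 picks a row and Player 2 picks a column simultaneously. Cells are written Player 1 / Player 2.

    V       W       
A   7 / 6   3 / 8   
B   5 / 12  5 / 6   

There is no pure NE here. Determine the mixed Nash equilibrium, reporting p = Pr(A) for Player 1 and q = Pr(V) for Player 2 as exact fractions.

In a mixed NE each player is indifferent between their pure strategies, so the opponent's mix sets the indifference.
Player 2 indifferent between V and W: p·6 + (1−p)·12 = p·8 + (1−p)·6 ⟹ 12 + (-6)p = 6 + 2p ⟹ p = 3/4.
Player 1 indifferent between A and B: q·7 + (1−q)·3 = q·5 + (1−q)·5 ⟹ 3 + 4q = 5 + 0q ⟹ q = 1/2.

p = 3/4, q = 1/2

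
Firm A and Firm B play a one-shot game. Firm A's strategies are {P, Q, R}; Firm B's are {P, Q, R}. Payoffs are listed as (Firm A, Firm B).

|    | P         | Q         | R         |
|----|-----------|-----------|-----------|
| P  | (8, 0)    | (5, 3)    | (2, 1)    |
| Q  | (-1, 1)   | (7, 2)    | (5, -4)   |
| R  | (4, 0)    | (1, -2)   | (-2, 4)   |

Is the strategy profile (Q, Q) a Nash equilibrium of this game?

Holding Firm B at Q: Firm A gets 7 from Q, versus 5 from P, 1 from R. No profitable deviation for Firm A.
Holding Firm A at Q: Firm B gets 2 from Q, versus 1 from P, -4 from R. No profitable deviation for Firm B either.

Yes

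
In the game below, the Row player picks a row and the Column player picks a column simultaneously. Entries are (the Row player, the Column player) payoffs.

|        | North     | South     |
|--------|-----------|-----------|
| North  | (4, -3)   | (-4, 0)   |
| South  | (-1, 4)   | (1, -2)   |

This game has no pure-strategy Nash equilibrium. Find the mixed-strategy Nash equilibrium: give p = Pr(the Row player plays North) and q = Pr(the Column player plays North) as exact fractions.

p = 2/3, q = 1/2

Each player's mixing probability is pinned down by making the *other* player indifferent.
The Column player indifferent between North and South: p·(-3) + (1−p)·4 = p·0 + (1−p)·(-2) ⟹ 4 + (-7)p = (-2) + 2p ⟹ p = 2/3.
The Row player indifferent between North and South: q·4 + (1−q)·(-4) = q·(-1) + (1−q)·1 ⟹ (-4) + 8q = 1 + (-2)q ⟹ q = 1/2.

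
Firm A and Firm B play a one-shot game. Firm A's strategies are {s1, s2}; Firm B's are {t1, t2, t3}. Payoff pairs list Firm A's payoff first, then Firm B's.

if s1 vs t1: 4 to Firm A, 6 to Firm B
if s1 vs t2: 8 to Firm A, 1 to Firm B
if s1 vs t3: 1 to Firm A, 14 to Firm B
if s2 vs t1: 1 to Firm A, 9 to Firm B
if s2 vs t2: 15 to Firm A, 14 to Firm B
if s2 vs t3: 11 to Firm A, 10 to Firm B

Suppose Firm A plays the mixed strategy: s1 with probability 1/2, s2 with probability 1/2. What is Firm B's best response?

Compute Firm B's expected payoff from each pure strategy against the given mix.
t1: (1/2)·6 + (1/2)·9 = 15/2
t2: (1/2)·1 + (1/2)·14 = 15/2
t3: (1/2)·14 + (1/2)·10 = 12
Highest expected payoff is 12, from t3.

t3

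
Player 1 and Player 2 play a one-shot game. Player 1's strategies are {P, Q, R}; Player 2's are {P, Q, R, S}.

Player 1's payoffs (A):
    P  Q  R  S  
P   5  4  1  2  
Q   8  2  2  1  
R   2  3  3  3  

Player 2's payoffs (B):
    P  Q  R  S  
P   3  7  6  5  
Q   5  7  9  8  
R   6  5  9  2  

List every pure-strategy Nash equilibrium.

Check mutual best responses: a cell is a NE iff neither player can gain by unilaterally deviating.
Player 1's best responses — vs P: Q (payoff 8); vs Q: P (payoff 4); vs R: R (payoff 3); vs S: R (payoff 3).
Player 2's best responses — vs P: Q (payoff 7); vs Q: R (payoff 9); vs R: R (payoff 9).
Mutual best responses occur at (P, Q) and (R, R); at each, neither player gains by switching.

(P, Q) and (R, R)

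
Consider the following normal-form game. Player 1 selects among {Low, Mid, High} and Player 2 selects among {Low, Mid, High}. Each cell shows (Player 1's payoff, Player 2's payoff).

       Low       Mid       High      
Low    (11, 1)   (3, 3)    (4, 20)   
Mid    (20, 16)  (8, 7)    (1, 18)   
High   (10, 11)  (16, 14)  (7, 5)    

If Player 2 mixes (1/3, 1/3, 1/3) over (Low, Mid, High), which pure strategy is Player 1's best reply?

Compute Player 1's expected payoff from each pure strategy against the given mix.
Low: (1/3)·11 + (1/3)·3 + (1/3)·4 = 6
Mid: (1/3)·20 + (1/3)·8 + (1/3)·1 = 29/3
High: (1/3)·10 + (1/3)·16 + (1/3)·7 = 11
Highest expected payoff is 11, from High.

High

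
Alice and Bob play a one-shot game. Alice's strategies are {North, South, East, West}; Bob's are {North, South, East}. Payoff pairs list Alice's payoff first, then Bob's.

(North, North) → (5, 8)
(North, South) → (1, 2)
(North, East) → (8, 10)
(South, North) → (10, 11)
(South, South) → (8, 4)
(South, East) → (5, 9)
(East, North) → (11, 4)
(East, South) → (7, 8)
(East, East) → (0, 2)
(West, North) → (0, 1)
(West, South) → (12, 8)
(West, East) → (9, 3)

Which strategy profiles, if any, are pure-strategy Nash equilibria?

(West, South)

Check mutual best responses: a cell is a NE iff neither player can gain by unilaterally deviating.
Alice's best responses — vs North: East (payoff 11); vs South: West (payoff 12); vs East: West (payoff 9).
Bob's best responses — vs North: East (payoff 10); vs South: North (payoff 11); vs East: South (payoff 8); vs West: South (payoff 8).
The only mutual best response is (West, South); neither player gains by switching there.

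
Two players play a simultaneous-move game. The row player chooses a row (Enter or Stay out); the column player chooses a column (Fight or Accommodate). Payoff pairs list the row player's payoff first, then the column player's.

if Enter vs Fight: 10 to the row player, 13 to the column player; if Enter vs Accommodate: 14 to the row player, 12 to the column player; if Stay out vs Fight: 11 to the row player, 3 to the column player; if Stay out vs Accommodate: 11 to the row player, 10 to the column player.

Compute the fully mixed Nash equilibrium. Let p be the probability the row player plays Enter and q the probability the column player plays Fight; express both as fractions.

In a mixed NE each player is indifferent between their pure strategies, so the opponent's mix sets the indifference.
The column player indifferent between Fight and Accommodate: p·13 + (1−p)·3 = p·12 + (1−p)·10 ⟹ 3 + 10p = 10 + 2p ⟹ p = 7/8.
The row player indifferent between Enter and Stay out: q·10 + (1−q)·14 = q·11 + (1−q)·11 ⟹ 14 + (-4)q = 11 + 0q ⟹ q = 3/4.

p = 7/8, q = 3/4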